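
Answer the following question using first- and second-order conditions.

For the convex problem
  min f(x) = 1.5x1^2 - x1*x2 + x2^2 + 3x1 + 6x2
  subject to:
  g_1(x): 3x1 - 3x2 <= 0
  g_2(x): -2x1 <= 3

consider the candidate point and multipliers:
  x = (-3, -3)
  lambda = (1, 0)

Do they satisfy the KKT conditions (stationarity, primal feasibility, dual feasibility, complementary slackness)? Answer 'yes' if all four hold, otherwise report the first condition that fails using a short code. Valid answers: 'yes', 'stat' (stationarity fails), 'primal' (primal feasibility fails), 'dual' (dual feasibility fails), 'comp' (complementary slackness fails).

Gradient of f: grad f(x) = Q x + c = (-3, 3)
Constraint values g_i(x) = a_i^T x - b_i:
  g_1((-3, -3)) = 0
  g_2((-3, -3)) = 3
Stationarity residual: grad f(x) + sum_i lambda_i a_i = (0, 0)
  -> stationarity OK
Primal feasibility (all g_i <= 0): FAILS
Dual feasibility (all lambda_i >= 0): OK
Complementary slackness (lambda_i * g_i(x) = 0 for all i): OK

Verdict: the first failing condition is primal_feasibility -> primal.

primal


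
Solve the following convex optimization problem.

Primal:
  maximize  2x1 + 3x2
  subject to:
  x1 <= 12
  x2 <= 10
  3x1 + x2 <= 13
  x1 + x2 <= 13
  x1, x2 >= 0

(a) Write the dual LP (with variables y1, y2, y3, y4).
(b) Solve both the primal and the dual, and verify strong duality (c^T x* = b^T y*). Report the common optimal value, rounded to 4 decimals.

The standard primal-dual pair for 'max c^T x s.t. A x <= b, x >= 0' is:
  Dual:  min b^T y  s.t.  A^T y >= c,  y >= 0.

So the dual LP is:
  minimize  12y1 + 10y2 + 13y3 + 13y4
  subject to:
    y1 + 3y3 + y4 >= 2
    y2 + y3 + y4 >= 3
    y1, y2, y3, y4 >= 0

Solving the primal: x* = (1, 10).
  primal value c^T x* = 32.
Solving the dual: y* = (0, 2.3333, 0.6667, 0).
  dual value b^T y* = 32.
Strong duality: c^T x* = b^T y*. Confirmed.

32


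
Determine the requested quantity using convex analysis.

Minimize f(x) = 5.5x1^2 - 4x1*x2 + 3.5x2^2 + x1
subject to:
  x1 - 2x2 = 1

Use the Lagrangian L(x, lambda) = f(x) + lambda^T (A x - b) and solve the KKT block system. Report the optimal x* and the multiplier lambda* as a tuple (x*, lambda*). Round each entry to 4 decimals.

Form the Lagrangian:
  L(x, lambda) = (1/2) x^T Q x + c^T x + lambda^T (A x - b)
Stationarity (grad_x L = 0): Q x + c + A^T lambda = 0.
Primal feasibility: A x = b.

This gives the KKT block system:
  [ Q   A^T ] [ x     ]   [-c ]
  [ A    0  ] [ lambda ] = [ b ]

Solving the linear system:
  x*      = (-0.1429, -0.5714)
  lambda* = (-1.7143)
  f(x*)   = 0.7857

x* = (-0.1429, -0.5714), lambda* = (-1.7143)


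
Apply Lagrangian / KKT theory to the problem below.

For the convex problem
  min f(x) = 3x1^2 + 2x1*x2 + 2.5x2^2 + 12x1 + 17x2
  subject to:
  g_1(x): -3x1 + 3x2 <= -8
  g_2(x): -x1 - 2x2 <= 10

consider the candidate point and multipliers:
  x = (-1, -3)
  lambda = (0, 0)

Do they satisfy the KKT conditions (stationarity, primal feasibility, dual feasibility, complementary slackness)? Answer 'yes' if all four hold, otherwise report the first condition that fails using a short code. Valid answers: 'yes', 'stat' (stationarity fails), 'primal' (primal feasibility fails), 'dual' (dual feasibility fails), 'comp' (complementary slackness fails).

Gradient of f: grad f(x) = Q x + c = (0, 0)
Constraint values g_i(x) = a_i^T x - b_i:
  g_1((-1, -3)) = 2
  g_2((-1, -3)) = -3
Stationarity residual: grad f(x) + sum_i lambda_i a_i = (0, 0)
  -> stationarity OK
Primal feasibility (all g_i <= 0): FAILS
Dual feasibility (all lambda_i >= 0): OK
Complementary slackness (lambda_i * g_i(x) = 0 for all i): OK

Verdict: the first failing condition is primal_feasibility -> primal.

primal


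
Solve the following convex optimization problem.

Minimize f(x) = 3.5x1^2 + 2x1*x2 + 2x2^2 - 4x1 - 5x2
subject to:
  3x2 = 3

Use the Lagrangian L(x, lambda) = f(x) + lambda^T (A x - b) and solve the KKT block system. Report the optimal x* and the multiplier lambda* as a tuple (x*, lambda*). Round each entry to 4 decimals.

Form the Lagrangian:
  L(x, lambda) = (1/2) x^T Q x + c^T x + lambda^T (A x - b)
Stationarity (grad_x L = 0): Q x + c + A^T lambda = 0.
Primal feasibility: A x = b.

This gives the KKT block system:
  [ Q   A^T ] [ x     ]   [-c ]
  [ A    0  ] [ lambda ] = [ b ]

Solving the linear system:
  x*      = (0.2857, 1)
  lambda* = (0.1429)
  f(x*)   = -3.2857

x* = (0.2857, 1), lambda* = (0.1429)


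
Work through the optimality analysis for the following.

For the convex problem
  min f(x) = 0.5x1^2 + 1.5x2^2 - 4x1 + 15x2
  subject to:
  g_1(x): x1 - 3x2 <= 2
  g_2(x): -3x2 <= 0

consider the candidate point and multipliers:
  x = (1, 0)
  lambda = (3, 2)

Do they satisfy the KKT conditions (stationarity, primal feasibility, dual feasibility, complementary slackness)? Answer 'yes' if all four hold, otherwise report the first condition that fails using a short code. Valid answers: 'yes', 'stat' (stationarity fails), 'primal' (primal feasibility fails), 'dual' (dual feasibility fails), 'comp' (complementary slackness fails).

Gradient of f: grad f(x) = Q x + c = (-3, 15)
Constraint values g_i(x) = a_i^T x - b_i:
  g_1((1, 0)) = -1
  g_2((1, 0)) = 0
Stationarity residual: grad f(x) + sum_i lambda_i a_i = (0, 0)
  -> stationarity OK
Primal feasibility (all g_i <= 0): OK
Dual feasibility (all lambda_i >= 0): OK
Complementary slackness (lambda_i * g_i(x) = 0 for all i): FAILS

Verdict: the first failing condition is complementary_slackness -> comp.

comp


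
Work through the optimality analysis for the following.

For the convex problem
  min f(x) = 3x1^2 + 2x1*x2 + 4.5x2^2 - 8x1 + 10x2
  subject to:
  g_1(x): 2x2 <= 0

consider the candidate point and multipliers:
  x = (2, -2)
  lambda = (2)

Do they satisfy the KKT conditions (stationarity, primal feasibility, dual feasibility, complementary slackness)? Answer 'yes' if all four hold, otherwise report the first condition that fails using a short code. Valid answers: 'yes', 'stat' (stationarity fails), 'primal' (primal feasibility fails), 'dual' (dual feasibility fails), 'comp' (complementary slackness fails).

Gradient of f: grad f(x) = Q x + c = (0, -4)
Constraint values g_i(x) = a_i^T x - b_i:
  g_1((2, -2)) = -4
Stationarity residual: grad f(x) + sum_i lambda_i a_i = (0, 0)
  -> stationarity OK
Primal feasibility (all g_i <= 0): OK
Dual feasibility (all lambda_i >= 0): OK
Complementary slackness (lambda_i * g_i(x) = 0 for all i): FAILS

Verdict: the first failing condition is complementary_slackness -> comp.

comp


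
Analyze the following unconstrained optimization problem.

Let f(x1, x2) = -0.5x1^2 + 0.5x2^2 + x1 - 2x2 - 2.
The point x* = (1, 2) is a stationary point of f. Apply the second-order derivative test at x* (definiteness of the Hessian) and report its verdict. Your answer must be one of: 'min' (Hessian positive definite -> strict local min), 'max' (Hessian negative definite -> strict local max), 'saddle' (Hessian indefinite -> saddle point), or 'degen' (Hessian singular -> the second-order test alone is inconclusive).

Compute the Hessian H = grad^2 f:
  H = [[-1, 0], [0, 1]]
Verify stationarity: grad f(x*) = H x* + g = (0, 0).
Eigenvalues of H: -1, 1.
Eigenvalues have mixed signs, so H is indefinite -> x* is a saddle point.

saddle


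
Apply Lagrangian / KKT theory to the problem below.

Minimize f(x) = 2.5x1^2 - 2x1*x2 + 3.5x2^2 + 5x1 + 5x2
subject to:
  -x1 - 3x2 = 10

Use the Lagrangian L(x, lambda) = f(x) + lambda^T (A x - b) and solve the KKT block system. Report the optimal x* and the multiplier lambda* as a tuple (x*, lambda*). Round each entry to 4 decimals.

Form the Lagrangian:
  L(x, lambda) = (1/2) x^T Q x + c^T x + lambda^T (A x - b)
Stationarity (grad_x L = 0): Q x + c + A^T lambda = 0.
Primal feasibility: A x = b.

This gives the KKT block system:
  [ Q   A^T ] [ x     ]   [-c ]
  [ A    0  ] [ lambda ] = [ b ]

Solving the linear system:
  x*      = (-2.5, -2.5)
  lambda* = (-2.5)
  f(x*)   = 0

x* = (-2.5, -2.5), lambda* = (-2.5)


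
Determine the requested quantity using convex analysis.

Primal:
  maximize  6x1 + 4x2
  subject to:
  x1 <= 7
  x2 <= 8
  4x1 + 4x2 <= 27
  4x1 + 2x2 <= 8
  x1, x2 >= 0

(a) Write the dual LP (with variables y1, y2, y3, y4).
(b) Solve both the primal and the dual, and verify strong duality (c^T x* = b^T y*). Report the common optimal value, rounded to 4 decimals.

The standard primal-dual pair for 'max c^T x s.t. A x <= b, x >= 0' is:
  Dual:  min b^T y  s.t.  A^T y >= c,  y >= 0.

So the dual LP is:
  minimize  7y1 + 8y2 + 27y3 + 8y4
  subject to:
    y1 + 4y3 + 4y4 >= 6
    y2 + 4y3 + 2y4 >= 4
    y1, y2, y3, y4 >= 0

Solving the primal: x* = (0, 4).
  primal value c^T x* = 16.
Solving the dual: y* = (0, 0, 0, 2).
  dual value b^T y* = 16.
Strong duality: c^T x* = b^T y*. Confirmed.

16


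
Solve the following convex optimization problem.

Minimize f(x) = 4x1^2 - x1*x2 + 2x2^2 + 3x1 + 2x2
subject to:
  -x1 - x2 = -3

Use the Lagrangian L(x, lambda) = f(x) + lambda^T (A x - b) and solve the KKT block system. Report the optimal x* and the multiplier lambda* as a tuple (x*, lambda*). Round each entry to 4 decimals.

Form the Lagrangian:
  L(x, lambda) = (1/2) x^T Q x + c^T x + lambda^T (A x - b)
Stationarity (grad_x L = 0): Q x + c + A^T lambda = 0.
Primal feasibility: A x = b.

This gives the KKT block system:
  [ Q   A^T ] [ x     ]   [-c ]
  [ A    0  ] [ lambda ] = [ b ]

Solving the linear system:
  x*      = (1, 2)
  lambda* = (9)
  f(x*)   = 17

x* = (1, 2), lambda* = (9)


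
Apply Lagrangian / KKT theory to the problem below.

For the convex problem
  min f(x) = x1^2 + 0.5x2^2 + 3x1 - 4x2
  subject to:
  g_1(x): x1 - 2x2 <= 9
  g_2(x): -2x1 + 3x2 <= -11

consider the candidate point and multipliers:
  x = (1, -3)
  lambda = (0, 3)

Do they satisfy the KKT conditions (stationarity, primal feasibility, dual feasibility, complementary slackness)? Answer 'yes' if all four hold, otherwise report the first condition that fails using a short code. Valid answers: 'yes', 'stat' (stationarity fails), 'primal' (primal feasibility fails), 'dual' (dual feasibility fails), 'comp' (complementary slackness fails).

Gradient of f: grad f(x) = Q x + c = (5, -7)
Constraint values g_i(x) = a_i^T x - b_i:
  g_1((1, -3)) = -2
  g_2((1, -3)) = 0
Stationarity residual: grad f(x) + sum_i lambda_i a_i = (-1, 2)
  -> stationarity FAILS
Primal feasibility (all g_i <= 0): OK
Dual feasibility (all lambda_i >= 0): OK
Complementary slackness (lambda_i * g_i(x) = 0 for all i): OK

Verdict: the first failing condition is stationarity -> stat.

stat


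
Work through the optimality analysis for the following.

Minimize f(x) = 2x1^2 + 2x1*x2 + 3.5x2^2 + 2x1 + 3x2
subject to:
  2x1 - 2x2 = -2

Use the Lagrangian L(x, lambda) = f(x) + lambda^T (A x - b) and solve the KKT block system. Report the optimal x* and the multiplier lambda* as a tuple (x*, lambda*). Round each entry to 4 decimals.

Form the Lagrangian:
  L(x, lambda) = (1/2) x^T Q x + c^T x + lambda^T (A x - b)
Stationarity (grad_x L = 0): Q x + c + A^T lambda = 0.
Primal feasibility: A x = b.

This gives the KKT block system:
  [ Q   A^T ] [ x     ]   [-c ]
  [ A    0  ] [ lambda ] = [ b ]

Solving the linear system:
  x*      = (-0.9333, 0.0667)
  lambda* = (0.8)
  f(x*)   = -0.0333

x* = (-0.9333, 0.0667), lambda* = (0.8)


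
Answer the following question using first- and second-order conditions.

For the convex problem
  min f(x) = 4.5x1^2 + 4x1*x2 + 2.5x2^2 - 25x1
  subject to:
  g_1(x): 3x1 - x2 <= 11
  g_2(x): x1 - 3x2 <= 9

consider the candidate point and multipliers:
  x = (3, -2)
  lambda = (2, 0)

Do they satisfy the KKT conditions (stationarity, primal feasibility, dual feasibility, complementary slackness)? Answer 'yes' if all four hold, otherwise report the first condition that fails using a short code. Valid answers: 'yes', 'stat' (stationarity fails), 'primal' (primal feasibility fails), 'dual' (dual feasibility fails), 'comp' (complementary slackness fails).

Gradient of f: grad f(x) = Q x + c = (-6, 2)
Constraint values g_i(x) = a_i^T x - b_i:
  g_1((3, -2)) = 0
  g_2((3, -2)) = 0
Stationarity residual: grad f(x) + sum_i lambda_i a_i = (0, 0)
  -> stationarity OK
Primal feasibility (all g_i <= 0): OK
Dual feasibility (all lambda_i >= 0): OK
Complementary slackness (lambda_i * g_i(x) = 0 for all i): OK

Verdict: yes, KKT holds.

yes


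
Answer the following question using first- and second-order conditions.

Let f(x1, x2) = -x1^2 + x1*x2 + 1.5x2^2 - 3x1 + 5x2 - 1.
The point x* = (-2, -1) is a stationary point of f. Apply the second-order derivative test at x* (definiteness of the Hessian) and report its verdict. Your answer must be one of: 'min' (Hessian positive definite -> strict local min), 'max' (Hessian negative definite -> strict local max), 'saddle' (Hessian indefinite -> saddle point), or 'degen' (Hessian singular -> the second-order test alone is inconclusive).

Compute the Hessian H = grad^2 f:
  H = [[-2, 1], [1, 3]]
Verify stationarity: grad f(x*) = H x* + g = (0, 0).
Eigenvalues of H: -2.1926, 3.1926.
Eigenvalues have mixed signs, so H is indefinite -> x* is a saddle point.

saddle


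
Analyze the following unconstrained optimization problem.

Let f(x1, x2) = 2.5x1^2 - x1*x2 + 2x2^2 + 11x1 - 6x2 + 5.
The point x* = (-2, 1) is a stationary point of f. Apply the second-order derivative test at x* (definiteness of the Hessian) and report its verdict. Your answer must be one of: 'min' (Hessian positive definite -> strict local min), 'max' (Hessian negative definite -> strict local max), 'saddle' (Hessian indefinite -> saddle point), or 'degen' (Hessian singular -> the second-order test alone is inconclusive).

Compute the Hessian H = grad^2 f:
  H = [[5, -1], [-1, 4]]
Verify stationarity: grad f(x*) = H x* + g = (0, 0).
Eigenvalues of H: 3.382, 5.618.
Both eigenvalues > 0, so H is positive definite -> x* is a strict local min.

min


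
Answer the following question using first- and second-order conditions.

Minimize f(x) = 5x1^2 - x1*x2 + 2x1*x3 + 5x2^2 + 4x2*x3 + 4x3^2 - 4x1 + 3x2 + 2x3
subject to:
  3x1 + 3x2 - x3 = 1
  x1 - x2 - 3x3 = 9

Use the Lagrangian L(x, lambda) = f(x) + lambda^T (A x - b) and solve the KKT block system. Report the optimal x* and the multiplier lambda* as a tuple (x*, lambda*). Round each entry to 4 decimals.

Form the Lagrangian:
  L(x, lambda) = (1/2) x^T Q x + c^T x + lambda^T (A x - b)
Stationarity (grad_x L = 0): Q x + c + A^T lambda = 0.
Primal feasibility: A x = b.

This gives the KKT block system:
  [ Q   A^T ] [ x     ]   [-c ]
  [ A    0  ] [ lambda ] = [ b ]

Solving the linear system:
  x*      = (0.5823, -1.0658, -2.4506)
  lambda* = (3.3426, -8.0154)
  f(x*)   = 29.1842

x* = (0.5823, -1.0658, -2.4506), lambda* = (3.3426, -8.0154)


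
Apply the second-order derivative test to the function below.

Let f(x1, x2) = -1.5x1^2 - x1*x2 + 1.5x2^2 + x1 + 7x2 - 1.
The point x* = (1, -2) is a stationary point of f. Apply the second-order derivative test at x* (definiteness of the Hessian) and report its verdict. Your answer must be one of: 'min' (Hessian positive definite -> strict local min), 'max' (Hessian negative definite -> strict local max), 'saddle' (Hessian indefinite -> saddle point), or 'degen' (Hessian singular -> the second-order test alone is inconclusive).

Compute the Hessian H = grad^2 f:
  H = [[-3, -1], [-1, 3]]
Verify stationarity: grad f(x*) = H x* + g = (0, 0).
Eigenvalues of H: -3.1623, 3.1623.
Eigenvalues have mixed signs, so H is indefinite -> x* is a saddle point.

saddle


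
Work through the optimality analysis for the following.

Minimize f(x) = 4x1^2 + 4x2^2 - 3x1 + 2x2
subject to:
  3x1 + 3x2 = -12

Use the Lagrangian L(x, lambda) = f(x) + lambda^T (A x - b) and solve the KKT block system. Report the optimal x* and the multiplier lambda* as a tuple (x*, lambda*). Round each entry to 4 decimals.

Form the Lagrangian:
  L(x, lambda) = (1/2) x^T Q x + c^T x + lambda^T (A x - b)
Stationarity (grad_x L = 0): Q x + c + A^T lambda = 0.
Primal feasibility: A x = b.

This gives the KKT block system:
  [ Q   A^T ] [ x     ]   [-c ]
  [ A    0  ] [ lambda ] = [ b ]

Solving the linear system:
  x*      = (-1.6875, -2.3125)
  lambda* = (5.5)
  f(x*)   = 33.2188

x* = (-1.6875, -2.3125), lambda* = (5.5)


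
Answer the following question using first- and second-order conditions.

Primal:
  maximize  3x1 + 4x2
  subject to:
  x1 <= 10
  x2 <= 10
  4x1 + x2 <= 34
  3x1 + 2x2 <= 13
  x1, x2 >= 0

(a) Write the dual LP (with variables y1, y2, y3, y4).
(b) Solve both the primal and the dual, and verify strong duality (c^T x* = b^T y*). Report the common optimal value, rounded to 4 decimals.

The standard primal-dual pair for 'max c^T x s.t. A x <= b, x >= 0' is:
  Dual:  min b^T y  s.t.  A^T y >= c,  y >= 0.

So the dual LP is:
  minimize  10y1 + 10y2 + 34y3 + 13y4
  subject to:
    y1 + 4y3 + 3y4 >= 3
    y2 + y3 + 2y4 >= 4
    y1, y2, y3, y4 >= 0

Solving the primal: x* = (0, 6.5).
  primal value c^T x* = 26.
Solving the dual: y* = (0, 0, 0, 2).
  dual value b^T y* = 26.
Strong duality: c^T x* = b^T y*. Confirmed.

26


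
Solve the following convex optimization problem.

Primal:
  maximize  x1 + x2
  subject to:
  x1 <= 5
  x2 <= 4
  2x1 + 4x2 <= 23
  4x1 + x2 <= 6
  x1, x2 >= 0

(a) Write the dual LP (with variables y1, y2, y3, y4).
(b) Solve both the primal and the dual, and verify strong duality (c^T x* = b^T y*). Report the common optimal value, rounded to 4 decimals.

The standard primal-dual pair for 'max c^T x s.t. A x <= b, x >= 0' is:
  Dual:  min b^T y  s.t.  A^T y >= c,  y >= 0.

So the dual LP is:
  minimize  5y1 + 4y2 + 23y3 + 6y4
  subject to:
    y1 + 2y3 + 4y4 >= 1
    y2 + 4y3 + y4 >= 1
    y1, y2, y3, y4 >= 0

Solving the primal: x* = (0.5, 4).
  primal value c^T x* = 4.5.
Solving the dual: y* = (0, 0.75, 0, 0.25).
  dual value b^T y* = 4.5.
Strong duality: c^T x* = b^T y*. Confirmed.

4.5


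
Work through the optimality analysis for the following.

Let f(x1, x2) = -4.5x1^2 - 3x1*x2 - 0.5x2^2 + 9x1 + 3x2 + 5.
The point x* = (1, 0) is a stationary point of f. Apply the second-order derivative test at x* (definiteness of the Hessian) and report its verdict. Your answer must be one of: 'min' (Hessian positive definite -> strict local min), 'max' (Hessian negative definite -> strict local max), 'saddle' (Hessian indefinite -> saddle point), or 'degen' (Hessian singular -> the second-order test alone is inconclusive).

Compute the Hessian H = grad^2 f:
  H = [[-9, -3], [-3, -1]]
Verify stationarity: grad f(x*) = H x* + g = (0, 0).
Eigenvalues of H: -10, 0.
H has a zero eigenvalue (singular; negative semidefinite but not definite), so H is neither positive definite, negative definite, nor indefinite. The second-order test alone is inconclusive -> degen.
(Indeed, f is constant along the null direction of H through x*, so x* is not a strict local extremum.)

degen


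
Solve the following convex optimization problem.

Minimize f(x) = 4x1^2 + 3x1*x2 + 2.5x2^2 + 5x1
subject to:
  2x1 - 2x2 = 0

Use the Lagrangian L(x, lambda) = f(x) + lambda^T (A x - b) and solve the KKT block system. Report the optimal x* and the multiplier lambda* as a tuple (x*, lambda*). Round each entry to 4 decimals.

Form the Lagrangian:
  L(x, lambda) = (1/2) x^T Q x + c^T x + lambda^T (A x - b)
Stationarity (grad_x L = 0): Q x + c + A^T lambda = 0.
Primal feasibility: A x = b.

This gives the KKT block system:
  [ Q   A^T ] [ x     ]   [-c ]
  [ A    0  ] [ lambda ] = [ b ]

Solving the linear system:
  x*      = (-0.2632, -0.2632)
  lambda* = (-1.0526)
  f(x*)   = -0.6579

x* = (-0.2632, -0.2632), lambda* = (-1.0526)


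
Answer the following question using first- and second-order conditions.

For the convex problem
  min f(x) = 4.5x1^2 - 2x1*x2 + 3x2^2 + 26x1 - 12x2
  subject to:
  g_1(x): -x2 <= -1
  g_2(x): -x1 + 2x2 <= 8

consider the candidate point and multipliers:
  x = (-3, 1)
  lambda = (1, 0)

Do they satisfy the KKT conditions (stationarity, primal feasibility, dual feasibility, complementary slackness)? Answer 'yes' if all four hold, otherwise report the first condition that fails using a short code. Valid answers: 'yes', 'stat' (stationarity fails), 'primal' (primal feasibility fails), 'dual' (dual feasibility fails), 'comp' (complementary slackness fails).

Gradient of f: grad f(x) = Q x + c = (-3, 0)
Constraint values g_i(x) = a_i^T x - b_i:
  g_1((-3, 1)) = 0
  g_2((-3, 1)) = -3
Stationarity residual: grad f(x) + sum_i lambda_i a_i = (-3, -1)
  -> stationarity FAILS
Primal feasibility (all g_i <= 0): OK
Dual feasibility (all lambda_i >= 0): OK
Complementary slackness (lambda_i * g_i(x) = 0 for all i): OK

Verdict: the first failing condition is stationarity -> stat.

stat


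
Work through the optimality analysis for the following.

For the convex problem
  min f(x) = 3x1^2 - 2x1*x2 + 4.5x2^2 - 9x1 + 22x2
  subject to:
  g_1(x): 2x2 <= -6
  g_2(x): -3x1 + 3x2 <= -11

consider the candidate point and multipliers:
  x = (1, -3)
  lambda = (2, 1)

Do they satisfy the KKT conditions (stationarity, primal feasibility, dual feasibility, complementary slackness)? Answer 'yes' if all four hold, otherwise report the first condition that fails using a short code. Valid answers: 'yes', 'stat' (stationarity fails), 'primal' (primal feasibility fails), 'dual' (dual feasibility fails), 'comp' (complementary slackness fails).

Gradient of f: grad f(x) = Q x + c = (3, -7)
Constraint values g_i(x) = a_i^T x - b_i:
  g_1((1, -3)) = 0
  g_2((1, -3)) = -1
Stationarity residual: grad f(x) + sum_i lambda_i a_i = (0, 0)
  -> stationarity OK
Primal feasibility (all g_i <= 0): OK
Dual feasibility (all lambda_i >= 0): OK
Complementary slackness (lambda_i * g_i(x) = 0 for all i): FAILS

Verdict: the first failing condition is complementary_slackness -> comp.

comp


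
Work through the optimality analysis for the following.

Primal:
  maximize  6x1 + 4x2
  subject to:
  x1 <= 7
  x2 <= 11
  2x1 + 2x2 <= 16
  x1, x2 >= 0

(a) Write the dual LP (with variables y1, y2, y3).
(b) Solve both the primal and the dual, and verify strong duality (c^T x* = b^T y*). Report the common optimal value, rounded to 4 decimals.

The standard primal-dual pair for 'max c^T x s.t. A x <= b, x >= 0' is:
  Dual:  min b^T y  s.t.  A^T y >= c,  y >= 0.

So the dual LP is:
  minimize  7y1 + 11y2 + 16y3
  subject to:
    y1 + 2y3 >= 6
    y2 + 2y3 >= 4
    y1, y2, y3 >= 0

Solving the primal: x* = (7, 1).
  primal value c^T x* = 46.
Solving the dual: y* = (2, 0, 2).
  dual value b^T y* = 46.
Strong duality: c^T x* = b^T y*. Confirmed.

46


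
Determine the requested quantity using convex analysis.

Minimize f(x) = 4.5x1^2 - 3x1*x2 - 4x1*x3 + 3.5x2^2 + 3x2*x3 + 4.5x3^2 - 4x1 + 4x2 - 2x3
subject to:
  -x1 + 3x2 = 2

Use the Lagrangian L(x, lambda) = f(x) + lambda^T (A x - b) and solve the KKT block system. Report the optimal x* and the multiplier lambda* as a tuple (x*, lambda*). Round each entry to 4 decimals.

Form the Lagrangian:
  L(x, lambda) = (1/2) x^T Q x + c^T x + lambda^T (A x - b)
Stationarity (grad_x L = 0): Q x + c + A^T lambda = 0.
Primal feasibility: A x = b.

This gives the KKT block system:
  [ Q   A^T ] [ x     ]   [-c ]
  [ A    0  ] [ lambda ] = [ b ]

Solving the linear system:
  x*      = (0.459, 0.8197, 0.153)
  lambda* = (-2.9399)
  f(x*)   = 3.5082

x* = (0.459, 0.8197, 0.153), lambda* = (-2.9399)


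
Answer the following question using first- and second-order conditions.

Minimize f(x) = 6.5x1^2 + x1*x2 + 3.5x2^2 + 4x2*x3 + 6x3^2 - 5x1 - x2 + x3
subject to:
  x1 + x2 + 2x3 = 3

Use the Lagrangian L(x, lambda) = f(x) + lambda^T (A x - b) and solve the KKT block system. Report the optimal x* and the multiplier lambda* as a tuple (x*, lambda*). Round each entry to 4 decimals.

Form the Lagrangian:
  L(x, lambda) = (1/2) x^T Q x + c^T x + lambda^T (A x - b)
Stationarity (grad_x L = 0): Q x + c + A^T lambda = 0.
Primal feasibility: A x = b.

This gives the KKT block system:
  [ Q   A^T ] [ x     ]   [-c ]
  [ A    0  ] [ lambda ] = [ b ]

Solving the linear system:
  x*      = (0.8478, 0.4674, 0.8424)
  lambda* = (-6.4891)
  f(x*)   = 7.8016

x* = (0.8478, 0.4674, 0.8424), lambda* = (-6.4891)


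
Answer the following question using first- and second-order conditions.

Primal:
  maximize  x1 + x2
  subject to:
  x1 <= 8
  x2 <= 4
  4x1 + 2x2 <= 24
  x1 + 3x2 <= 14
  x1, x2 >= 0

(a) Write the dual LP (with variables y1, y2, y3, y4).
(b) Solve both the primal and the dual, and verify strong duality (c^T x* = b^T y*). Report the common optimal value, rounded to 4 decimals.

The standard primal-dual pair for 'max c^T x s.t. A x <= b, x >= 0' is:
  Dual:  min b^T y  s.t.  A^T y >= c,  y >= 0.

So the dual LP is:
  minimize  8y1 + 4y2 + 24y3 + 14y4
  subject to:
    y1 + 4y3 + y4 >= 1
    y2 + 2y3 + 3y4 >= 1
    y1, y2, y3, y4 >= 0

Solving the primal: x* = (4.4, 3.2).
  primal value c^T x* = 7.6.
Solving the dual: y* = (0, 0, 0.2, 0.2).
  dual value b^T y* = 7.6.
Strong duality: c^T x* = b^T y*. Confirmed.

7.6


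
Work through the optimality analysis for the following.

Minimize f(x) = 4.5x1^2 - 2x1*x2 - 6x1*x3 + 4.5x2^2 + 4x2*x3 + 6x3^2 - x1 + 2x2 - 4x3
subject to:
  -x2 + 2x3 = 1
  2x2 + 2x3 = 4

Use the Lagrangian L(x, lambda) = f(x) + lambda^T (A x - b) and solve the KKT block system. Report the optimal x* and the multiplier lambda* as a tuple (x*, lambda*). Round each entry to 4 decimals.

Form the Lagrangian:
  L(x, lambda) = (1/2) x^T Q x + c^T x + lambda^T (A x - b)
Stationarity (grad_x L = 0): Q x + c + A^T lambda = 0.
Primal feasibility: A x = b.

This gives the KKT block system:
  [ Q   A^T ] [ x     ]   [-c ]
  [ A    0  ] [ lambda ] = [ b ]

Solving the linear system:
  x*      = (1, 1, 1)
  lambda* = (2.3333, -5.3333)
  f(x*)   = 8

x* = (1, 1, 1), lambda* = (2.3333, -5.3333)


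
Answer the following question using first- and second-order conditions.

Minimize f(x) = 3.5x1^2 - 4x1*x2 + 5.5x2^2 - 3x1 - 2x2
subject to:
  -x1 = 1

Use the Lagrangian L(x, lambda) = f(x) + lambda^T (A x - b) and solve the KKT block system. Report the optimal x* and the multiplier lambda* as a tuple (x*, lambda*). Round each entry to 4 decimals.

Form the Lagrangian:
  L(x, lambda) = (1/2) x^T Q x + c^T x + lambda^T (A x - b)
Stationarity (grad_x L = 0): Q x + c + A^T lambda = 0.
Primal feasibility: A x = b.

This gives the KKT block system:
  [ Q   A^T ] [ x     ]   [-c ]
  [ A    0  ] [ lambda ] = [ b ]

Solving the linear system:
  x*      = (-1, -0.1818)
  lambda* = (-9.2727)
  f(x*)   = 6.3182

x* = (-1, -0.1818), lambda* = (-9.2727)


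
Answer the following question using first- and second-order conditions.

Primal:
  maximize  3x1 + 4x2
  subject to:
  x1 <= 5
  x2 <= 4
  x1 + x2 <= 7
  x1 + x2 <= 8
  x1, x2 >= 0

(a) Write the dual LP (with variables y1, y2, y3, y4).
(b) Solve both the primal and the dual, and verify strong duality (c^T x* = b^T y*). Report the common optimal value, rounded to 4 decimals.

The standard primal-dual pair for 'max c^T x s.t. A x <= b, x >= 0' is:
  Dual:  min b^T y  s.t.  A^T y >= c,  y >= 0.

So the dual LP is:
  minimize  5y1 + 4y2 + 7y3 + 8y4
  subject to:
    y1 + y3 + y4 >= 3
    y2 + y3 + y4 >= 4
    y1, y2, y3, y4 >= 0

Solving the primal: x* = (3, 4).
  primal value c^T x* = 25.
Solving the dual: y* = (0, 1, 3, 0).
  dual value b^T y* = 25.
Strong duality: c^T x* = b^T y*. Confirmed.

25


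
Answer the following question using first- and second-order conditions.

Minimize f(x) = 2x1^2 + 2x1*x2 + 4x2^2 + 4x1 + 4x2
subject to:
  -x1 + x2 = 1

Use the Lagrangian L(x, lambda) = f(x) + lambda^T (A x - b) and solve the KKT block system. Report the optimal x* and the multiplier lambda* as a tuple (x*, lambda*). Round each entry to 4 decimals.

Form the Lagrangian:
  L(x, lambda) = (1/2) x^T Q x + c^T x + lambda^T (A x - b)
Stationarity (grad_x L = 0): Q x + c + A^T lambda = 0.
Primal feasibility: A x = b.

This gives the KKT block system:
  [ Q   A^T ] [ x     ]   [-c ]
  [ A    0  ] [ lambda ] = [ b ]

Solving the linear system:
  x*      = (-1.125, -0.125)
  lambda* = (-0.75)
  f(x*)   = -2.125

x* = (-1.125, -0.125), lambda* = (-0.75)


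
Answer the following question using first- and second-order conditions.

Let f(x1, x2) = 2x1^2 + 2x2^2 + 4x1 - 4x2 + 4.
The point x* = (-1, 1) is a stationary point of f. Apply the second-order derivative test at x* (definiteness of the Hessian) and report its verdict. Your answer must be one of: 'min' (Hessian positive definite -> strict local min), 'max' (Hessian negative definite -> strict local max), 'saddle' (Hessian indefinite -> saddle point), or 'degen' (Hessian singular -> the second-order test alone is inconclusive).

Compute the Hessian H = grad^2 f:
  H = [[4, 0], [0, 4]]
Verify stationarity: grad f(x*) = H x* + g = (0, 0).
Eigenvalues of H: 4, 4.
Both eigenvalues > 0, so H is positive definite -> x* is a strict local min.

min


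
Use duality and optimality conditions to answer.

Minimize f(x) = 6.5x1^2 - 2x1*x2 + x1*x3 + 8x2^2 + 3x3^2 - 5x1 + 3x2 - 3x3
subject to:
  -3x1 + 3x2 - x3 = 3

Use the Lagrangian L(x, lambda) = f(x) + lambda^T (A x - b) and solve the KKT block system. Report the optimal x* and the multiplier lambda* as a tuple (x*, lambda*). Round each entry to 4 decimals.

Form the Lagrangian:
  L(x, lambda) = (1/2) x^T Q x + c^T x + lambda^T (A x - b)
Stationarity (grad_x L = 0): Q x + c + A^T lambda = 0.
Primal feasibility: A x = b.

This gives the KKT block system:
  [ Q   A^T ] [ x     ]   [-c ]
  [ A    0  ] [ lambda ] = [ b ]

Solving the linear system:
  x*      = (-0.4586, 0.5099, -0.0945)
  lambda* = (-4.0253)
  f(x*)   = 8.091

x* = (-0.4586, 0.5099, -0.0945), lambda* = (-4.0253)


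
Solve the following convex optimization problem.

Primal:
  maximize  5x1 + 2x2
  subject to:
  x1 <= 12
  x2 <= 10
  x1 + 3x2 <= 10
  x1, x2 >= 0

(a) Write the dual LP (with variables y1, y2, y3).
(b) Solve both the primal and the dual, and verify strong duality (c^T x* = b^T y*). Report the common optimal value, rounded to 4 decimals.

The standard primal-dual pair for 'max c^T x s.t. A x <= b, x >= 0' is:
  Dual:  min b^T y  s.t.  A^T y >= c,  y >= 0.

So the dual LP is:
  minimize  12y1 + 10y2 + 10y3
  subject to:
    y1 + y3 >= 5
    y2 + 3y3 >= 2
    y1, y2, y3 >= 0

Solving the primal: x* = (10, 0).
  primal value c^T x* = 50.
Solving the dual: y* = (0, 0, 5).
  dual value b^T y* = 50.
Strong duality: c^T x* = b^T y*. Confirmed.

50


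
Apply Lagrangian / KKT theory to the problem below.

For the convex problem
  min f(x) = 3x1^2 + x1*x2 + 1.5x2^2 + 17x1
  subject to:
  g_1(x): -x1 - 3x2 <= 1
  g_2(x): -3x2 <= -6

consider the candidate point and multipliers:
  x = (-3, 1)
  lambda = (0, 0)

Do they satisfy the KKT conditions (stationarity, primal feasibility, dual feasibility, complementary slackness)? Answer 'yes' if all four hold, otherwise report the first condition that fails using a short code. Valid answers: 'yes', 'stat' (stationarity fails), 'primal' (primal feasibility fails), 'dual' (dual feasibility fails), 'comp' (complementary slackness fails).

Gradient of f: grad f(x) = Q x + c = (0, 0)
Constraint values g_i(x) = a_i^T x - b_i:
  g_1((-3, 1)) = -1
  g_2((-3, 1)) = 3
Stationarity residual: grad f(x) + sum_i lambda_i a_i = (0, 0)
  -> stationarity OK
Primal feasibility (all g_i <= 0): FAILS
Dual feasibility (all lambda_i >= 0): OK
Complementary slackness (lambda_i * g_i(x) = 0 for all i): OK

Verdict: the first failing condition is primal_feasibility -> primal.

primal


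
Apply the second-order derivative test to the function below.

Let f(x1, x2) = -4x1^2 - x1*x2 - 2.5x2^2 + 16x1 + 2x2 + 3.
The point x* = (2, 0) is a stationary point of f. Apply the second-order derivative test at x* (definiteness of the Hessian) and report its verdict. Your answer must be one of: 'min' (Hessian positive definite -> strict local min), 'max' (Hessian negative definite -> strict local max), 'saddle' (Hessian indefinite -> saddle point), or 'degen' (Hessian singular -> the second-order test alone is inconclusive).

Compute the Hessian H = grad^2 f:
  H = [[-8, -1], [-1, -5]]
Verify stationarity: grad f(x*) = H x* + g = (0, 0).
Eigenvalues of H: -8.3028, -4.6972.
Both eigenvalues < 0, so H is negative definite -> x* is a strict local max.

max


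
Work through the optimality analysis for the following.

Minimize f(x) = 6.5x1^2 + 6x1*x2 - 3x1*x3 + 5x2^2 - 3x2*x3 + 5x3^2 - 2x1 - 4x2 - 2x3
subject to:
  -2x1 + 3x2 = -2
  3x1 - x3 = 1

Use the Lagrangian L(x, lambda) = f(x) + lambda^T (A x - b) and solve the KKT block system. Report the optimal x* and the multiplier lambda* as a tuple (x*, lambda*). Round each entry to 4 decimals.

Form the Lagrangian:
  L(x, lambda) = (1/2) x^T Q x + c^T x + lambda^T (A x - b)
Stationarity (grad_x L = 0): Q x + c + A^T lambda = 0.
Primal feasibility: A x = b.

This gives the KKT block system:
  [ Q   A^T ] [ x     ]   [-c ]
  [ A    0  ] [ lambda ] = [ b ]

Solving the linear system:
  x*      = (0.446, -0.3693, 0.3381)
  lambda* = (2.0104, 1.1508)
  f(x*)   = 1.3895

x* = (0.446, -0.3693, 0.3381), lambda* = (2.0104, 1.1508)


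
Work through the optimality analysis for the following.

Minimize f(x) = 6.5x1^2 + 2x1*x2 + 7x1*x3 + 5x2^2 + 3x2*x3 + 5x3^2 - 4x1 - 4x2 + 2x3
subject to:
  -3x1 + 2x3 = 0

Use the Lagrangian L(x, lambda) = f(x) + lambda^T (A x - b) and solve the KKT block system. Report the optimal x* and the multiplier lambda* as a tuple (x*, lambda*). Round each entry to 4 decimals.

Form the Lagrangian:
  L(x, lambda) = (1/2) x^T Q x + c^T x + lambda^T (A x - b)
Stationarity (grad_x L = 0): Q x + c + A^T lambda = 0.
Primal feasibility: A x = b.

This gives the KKT block system:
  [ Q   A^T ] [ x     ]   [-c ]
  [ A    0  ] [ lambda ] = [ b ]

Solving the linear system:
  x*      = (-0.0306, 0.4199, -0.0459)
  lambda* = (-1.2932)
  f(x*)   = -0.8245

x* = (-0.0306, 0.4199, -0.0459), lambda* = (-1.2932)


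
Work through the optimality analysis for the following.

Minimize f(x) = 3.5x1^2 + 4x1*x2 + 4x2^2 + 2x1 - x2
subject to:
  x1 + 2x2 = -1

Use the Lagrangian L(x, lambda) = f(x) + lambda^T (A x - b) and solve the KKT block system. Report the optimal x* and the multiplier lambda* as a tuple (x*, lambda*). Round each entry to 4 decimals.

Form the Lagrangian:
  L(x, lambda) = (1/2) x^T Q x + c^T x + lambda^T (A x - b)
Stationarity (grad_x L = 0): Q x + c + A^T lambda = 0.
Primal feasibility: A x = b.

This gives the KKT block system:
  [ Q   A^T ] [ x     ]   [-c ]
  [ A    0  ] [ lambda ] = [ b ]

Solving the linear system:
  x*      = (-0.5, -0.25)
  lambda* = (2.5)
  f(x*)   = 0.875

x* = (-0.5, -0.25), lambda* = (2.5)


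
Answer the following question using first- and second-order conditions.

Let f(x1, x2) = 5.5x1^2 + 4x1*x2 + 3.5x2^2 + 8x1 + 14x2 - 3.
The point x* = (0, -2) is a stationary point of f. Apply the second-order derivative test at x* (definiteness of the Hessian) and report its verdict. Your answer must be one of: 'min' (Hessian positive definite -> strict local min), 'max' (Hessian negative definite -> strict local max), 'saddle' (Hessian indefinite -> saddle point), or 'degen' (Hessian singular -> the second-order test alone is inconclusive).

Compute the Hessian H = grad^2 f:
  H = [[11, 4], [4, 7]]
Verify stationarity: grad f(x*) = H x* + g = (0, 0).
Eigenvalues of H: 4.5279, 13.4721.
Both eigenvalues > 0, so H is positive definite -> x* is a strict local min.

min


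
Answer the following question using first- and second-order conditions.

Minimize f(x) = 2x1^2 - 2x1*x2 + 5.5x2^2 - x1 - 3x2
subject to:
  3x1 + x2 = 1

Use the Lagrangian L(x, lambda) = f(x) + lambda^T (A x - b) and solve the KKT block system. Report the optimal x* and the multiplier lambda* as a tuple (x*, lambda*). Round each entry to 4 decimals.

Form the Lagrangian:
  L(x, lambda) = (1/2) x^T Q x + c^T x + lambda^T (A x - b)
Stationarity (grad_x L = 0): Q x + c + A^T lambda = 0.
Primal feasibility: A x = b.

This gives the KKT block system:
  [ Q   A^T ] [ x     ]   [-c ]
  [ A    0  ] [ lambda ] = [ b ]

Solving the linear system:
  x*      = (0.2348, 0.2957)
  lambda* = (0.2174)
  f(x*)   = -0.6696

x* = (0.2348, 0.2957), lambda* = (0.2174)


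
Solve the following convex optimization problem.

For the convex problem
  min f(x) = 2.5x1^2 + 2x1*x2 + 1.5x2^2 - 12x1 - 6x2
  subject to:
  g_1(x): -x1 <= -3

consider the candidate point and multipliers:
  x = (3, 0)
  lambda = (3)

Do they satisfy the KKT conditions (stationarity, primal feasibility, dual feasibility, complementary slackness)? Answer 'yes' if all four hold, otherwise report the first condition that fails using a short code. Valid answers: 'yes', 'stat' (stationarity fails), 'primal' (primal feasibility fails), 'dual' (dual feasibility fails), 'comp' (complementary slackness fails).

Gradient of f: grad f(x) = Q x + c = (3, 0)
Constraint values g_i(x) = a_i^T x - b_i:
  g_1((3, 0)) = 0
Stationarity residual: grad f(x) + sum_i lambda_i a_i = (0, 0)
  -> stationarity OK
Primal feasibility (all g_i <= 0): OK
Dual feasibility (all lambda_i >= 0): OK
Complementary slackness (lambda_i * g_i(x) = 0 for all i): OK

Verdict: yes, KKT holds.

yes


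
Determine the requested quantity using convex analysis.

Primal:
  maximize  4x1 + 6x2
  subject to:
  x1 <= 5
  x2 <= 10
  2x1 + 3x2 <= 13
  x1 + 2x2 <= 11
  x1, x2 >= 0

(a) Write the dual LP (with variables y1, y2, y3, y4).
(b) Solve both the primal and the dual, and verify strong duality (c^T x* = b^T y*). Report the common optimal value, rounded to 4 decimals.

The standard primal-dual pair for 'max c^T x s.t. A x <= b, x >= 0' is:
  Dual:  min b^T y  s.t.  A^T y >= c,  y >= 0.

So the dual LP is:
  minimize  5y1 + 10y2 + 13y3 + 11y4
  subject to:
    y1 + 2y3 + y4 >= 4
    y2 + 3y3 + 2y4 >= 6
    y1, y2, y3, y4 >= 0

Solving the primal: x* = (5, 1).
  primal value c^T x* = 26.
Solving the dual: y* = (0, 0, 2, 0).
  dual value b^T y* = 26.
Strong duality: c^T x* = b^T y*. Confirmed.

26


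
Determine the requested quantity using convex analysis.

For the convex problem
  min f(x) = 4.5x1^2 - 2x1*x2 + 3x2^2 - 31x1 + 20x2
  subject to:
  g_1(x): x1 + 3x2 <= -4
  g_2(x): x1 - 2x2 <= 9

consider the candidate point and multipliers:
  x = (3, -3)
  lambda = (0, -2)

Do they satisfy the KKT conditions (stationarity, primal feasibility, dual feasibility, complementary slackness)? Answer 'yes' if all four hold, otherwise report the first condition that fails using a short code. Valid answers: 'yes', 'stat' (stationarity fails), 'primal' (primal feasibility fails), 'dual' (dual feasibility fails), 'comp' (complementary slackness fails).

Gradient of f: grad f(x) = Q x + c = (2, -4)
Constraint values g_i(x) = a_i^T x - b_i:
  g_1((3, -3)) = -2
  g_2((3, -3)) = 0
Stationarity residual: grad f(x) + sum_i lambda_i a_i = (0, 0)
  -> stationarity OK
Primal feasibility (all g_i <= 0): OK
Dual feasibility (all lambda_i >= 0): FAILS
Complementary slackness (lambda_i * g_i(x) = 0 for all i): OK

Verdict: the first failing condition is dual_feasibility -> dual.

dual


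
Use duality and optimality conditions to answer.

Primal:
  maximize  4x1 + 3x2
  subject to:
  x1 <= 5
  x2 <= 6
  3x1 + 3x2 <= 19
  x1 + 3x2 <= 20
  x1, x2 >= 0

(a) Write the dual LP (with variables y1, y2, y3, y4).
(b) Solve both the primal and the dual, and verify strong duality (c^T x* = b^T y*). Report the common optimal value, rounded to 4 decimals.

The standard primal-dual pair for 'max c^T x s.t. A x <= b, x >= 0' is:
  Dual:  min b^T y  s.t.  A^T y >= c,  y >= 0.

So the dual LP is:
  minimize  5y1 + 6y2 + 19y3 + 20y4
  subject to:
    y1 + 3y3 + y4 >= 4
    y2 + 3y3 + 3y4 >= 3
    y1, y2, y3, y4 >= 0

Solving the primal: x* = (5, 1.3333).
  primal value c^T x* = 24.
Solving the dual: y* = (1, 0, 1, 0).
  dual value b^T y* = 24.
Strong duality: c^T x* = b^T y*. Confirmed.

24


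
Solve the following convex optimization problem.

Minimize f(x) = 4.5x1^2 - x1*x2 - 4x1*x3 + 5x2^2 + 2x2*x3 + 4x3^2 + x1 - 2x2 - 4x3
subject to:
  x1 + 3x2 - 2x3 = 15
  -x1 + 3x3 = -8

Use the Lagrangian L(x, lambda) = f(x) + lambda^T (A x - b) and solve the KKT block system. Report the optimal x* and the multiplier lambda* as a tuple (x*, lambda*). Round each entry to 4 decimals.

Form the Lagrangian:
  L(x, lambda) = (1/2) x^T Q x + c^T x + lambda^T (A x - b)
Stationarity (grad_x L = 0): Q x + c + A^T lambda = 0.
Primal feasibility: A x = b.

This gives the KKT block system:
  [ Q   A^T ] [ x     ]   [-c ]
  [ A    0  ] [ lambda ] = [ b ]

Solving the linear system:
  x*      = (0.0832, 3.213, -2.6389)
  lambda* = (-8.2562, 0.8353)
  f(x*)   = 67.3694

x* = (0.0832, 3.213, -2.6389), lambda* = (-8.2562, 0.8353)
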